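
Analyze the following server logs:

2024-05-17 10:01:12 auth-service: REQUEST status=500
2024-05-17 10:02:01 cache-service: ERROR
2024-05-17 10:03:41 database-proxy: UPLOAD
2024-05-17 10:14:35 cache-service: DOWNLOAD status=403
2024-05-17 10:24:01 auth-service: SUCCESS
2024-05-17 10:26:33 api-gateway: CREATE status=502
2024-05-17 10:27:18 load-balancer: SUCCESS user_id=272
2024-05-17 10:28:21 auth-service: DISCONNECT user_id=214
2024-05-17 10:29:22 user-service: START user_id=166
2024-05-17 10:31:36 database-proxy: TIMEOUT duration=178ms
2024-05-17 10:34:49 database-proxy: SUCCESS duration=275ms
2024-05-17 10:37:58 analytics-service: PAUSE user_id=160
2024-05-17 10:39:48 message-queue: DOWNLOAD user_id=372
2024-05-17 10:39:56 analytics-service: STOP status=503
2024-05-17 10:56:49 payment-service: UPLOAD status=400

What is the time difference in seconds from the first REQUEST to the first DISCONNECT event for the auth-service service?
1629

To find the time between events:

1. Locate the first REQUEST event for auth-service: 2024-05-17 10:01:12
2. Locate the first DISCONNECT event for auth-service: 2024-05-17 10:28:21
3. Calculate the difference: 2024-05-17 10:28:21 - 2024-05-17 10:01:12 = 1629 seconds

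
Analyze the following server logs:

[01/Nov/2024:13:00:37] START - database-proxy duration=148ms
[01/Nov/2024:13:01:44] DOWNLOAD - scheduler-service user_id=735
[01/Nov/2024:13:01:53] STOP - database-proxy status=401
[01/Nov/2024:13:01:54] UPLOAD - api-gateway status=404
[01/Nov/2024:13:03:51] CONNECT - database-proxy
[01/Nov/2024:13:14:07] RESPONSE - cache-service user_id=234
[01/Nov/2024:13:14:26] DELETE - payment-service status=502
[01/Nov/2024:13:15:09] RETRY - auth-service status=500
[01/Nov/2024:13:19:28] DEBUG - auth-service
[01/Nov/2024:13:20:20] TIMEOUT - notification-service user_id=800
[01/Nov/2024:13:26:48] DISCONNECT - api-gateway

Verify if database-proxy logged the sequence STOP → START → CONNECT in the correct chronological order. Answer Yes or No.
No

To verify sequence order:

1. Find all events in sequence STOP → START → CONNECT for database-proxy
2. Extract their timestamps
3. Check if timestamps are in ascending order
4. Result: No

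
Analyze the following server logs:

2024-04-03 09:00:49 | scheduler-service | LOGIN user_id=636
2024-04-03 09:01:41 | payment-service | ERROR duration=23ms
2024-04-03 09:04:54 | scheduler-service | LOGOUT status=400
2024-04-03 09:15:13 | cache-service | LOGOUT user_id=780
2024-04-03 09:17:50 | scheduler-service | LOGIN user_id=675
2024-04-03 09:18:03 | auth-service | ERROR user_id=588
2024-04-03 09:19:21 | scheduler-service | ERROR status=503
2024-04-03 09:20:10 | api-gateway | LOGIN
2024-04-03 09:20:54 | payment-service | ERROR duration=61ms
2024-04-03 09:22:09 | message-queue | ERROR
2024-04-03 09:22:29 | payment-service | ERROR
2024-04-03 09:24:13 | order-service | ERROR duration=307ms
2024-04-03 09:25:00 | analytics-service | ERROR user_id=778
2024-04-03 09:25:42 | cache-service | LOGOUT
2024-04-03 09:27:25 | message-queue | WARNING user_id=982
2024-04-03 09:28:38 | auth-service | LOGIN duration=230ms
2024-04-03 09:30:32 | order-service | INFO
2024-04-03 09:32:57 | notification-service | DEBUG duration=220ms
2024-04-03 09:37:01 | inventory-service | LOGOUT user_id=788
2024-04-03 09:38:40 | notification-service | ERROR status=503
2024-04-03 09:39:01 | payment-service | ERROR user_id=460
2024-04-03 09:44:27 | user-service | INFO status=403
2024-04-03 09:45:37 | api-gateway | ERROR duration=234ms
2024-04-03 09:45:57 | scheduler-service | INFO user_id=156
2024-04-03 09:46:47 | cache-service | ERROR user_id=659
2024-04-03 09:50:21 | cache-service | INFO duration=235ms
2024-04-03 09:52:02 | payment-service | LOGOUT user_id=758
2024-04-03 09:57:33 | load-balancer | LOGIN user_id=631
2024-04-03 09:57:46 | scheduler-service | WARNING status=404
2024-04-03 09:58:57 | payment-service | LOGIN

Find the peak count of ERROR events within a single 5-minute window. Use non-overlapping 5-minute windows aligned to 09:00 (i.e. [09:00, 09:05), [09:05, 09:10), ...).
4

To find the burst window:

1. Divide the log period into non-overlapping 5-minute windows starting at 09:00
2. Count ERROR events in each window
3. Find the window with maximum count
4. Maximum events in a window: 4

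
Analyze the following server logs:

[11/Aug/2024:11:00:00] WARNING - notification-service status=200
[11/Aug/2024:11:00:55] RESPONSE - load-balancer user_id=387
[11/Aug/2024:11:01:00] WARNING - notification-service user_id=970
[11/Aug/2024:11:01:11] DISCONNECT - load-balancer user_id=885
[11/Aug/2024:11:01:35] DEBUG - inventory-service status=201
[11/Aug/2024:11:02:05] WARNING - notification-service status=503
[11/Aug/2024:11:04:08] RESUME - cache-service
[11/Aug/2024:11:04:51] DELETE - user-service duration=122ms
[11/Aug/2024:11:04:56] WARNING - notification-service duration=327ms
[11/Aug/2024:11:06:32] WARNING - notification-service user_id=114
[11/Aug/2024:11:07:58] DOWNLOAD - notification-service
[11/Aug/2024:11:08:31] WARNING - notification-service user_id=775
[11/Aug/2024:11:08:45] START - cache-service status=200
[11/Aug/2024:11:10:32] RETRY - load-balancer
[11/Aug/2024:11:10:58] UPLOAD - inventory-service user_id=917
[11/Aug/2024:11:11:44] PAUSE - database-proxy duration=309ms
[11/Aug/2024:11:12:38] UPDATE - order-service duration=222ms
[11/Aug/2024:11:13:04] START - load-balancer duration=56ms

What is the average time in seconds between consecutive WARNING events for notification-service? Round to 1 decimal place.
102.2

To calculate average interval:

1. Find all WARNING events for notification-service in order
2. Calculate time gaps between consecutive events
3. Compute mean of gaps: 511 / 5 = 102.2 seconds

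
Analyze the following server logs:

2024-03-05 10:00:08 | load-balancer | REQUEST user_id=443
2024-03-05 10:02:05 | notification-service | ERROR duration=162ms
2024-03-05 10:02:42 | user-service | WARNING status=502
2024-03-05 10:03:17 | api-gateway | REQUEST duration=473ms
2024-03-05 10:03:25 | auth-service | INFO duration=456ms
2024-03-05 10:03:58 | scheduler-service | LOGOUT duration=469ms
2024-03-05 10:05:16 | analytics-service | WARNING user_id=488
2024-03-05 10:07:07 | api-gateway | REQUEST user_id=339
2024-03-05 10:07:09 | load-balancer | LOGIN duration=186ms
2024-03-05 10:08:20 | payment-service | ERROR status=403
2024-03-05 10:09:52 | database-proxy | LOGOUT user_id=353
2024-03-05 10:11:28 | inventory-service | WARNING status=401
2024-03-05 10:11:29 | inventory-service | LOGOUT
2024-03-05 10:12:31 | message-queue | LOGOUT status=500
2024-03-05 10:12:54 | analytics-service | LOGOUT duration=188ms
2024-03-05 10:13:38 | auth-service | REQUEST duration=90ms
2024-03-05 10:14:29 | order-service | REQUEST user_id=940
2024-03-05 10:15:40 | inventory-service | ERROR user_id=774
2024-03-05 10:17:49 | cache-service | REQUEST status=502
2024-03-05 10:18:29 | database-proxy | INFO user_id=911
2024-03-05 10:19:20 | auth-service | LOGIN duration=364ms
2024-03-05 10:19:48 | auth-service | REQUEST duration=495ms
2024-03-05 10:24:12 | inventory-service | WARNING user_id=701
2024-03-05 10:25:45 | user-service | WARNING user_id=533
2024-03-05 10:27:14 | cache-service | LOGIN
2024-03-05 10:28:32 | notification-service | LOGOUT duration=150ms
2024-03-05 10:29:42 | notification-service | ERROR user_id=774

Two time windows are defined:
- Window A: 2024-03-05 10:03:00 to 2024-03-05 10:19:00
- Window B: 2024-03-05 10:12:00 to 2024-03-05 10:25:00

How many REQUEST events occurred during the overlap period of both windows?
3

To find overlap events:

1. Window A: 2024-03-05 10:03:00 to 2024-03-05 10:19:00
2. Window B: 2024-03-05 10:12:00 to 2024-03-05 10:25:00
3. Overlap period: 2024-03-05 10:12:00 to 2024-03-05 10:19:00
4. Count REQUEST events in overlap: 3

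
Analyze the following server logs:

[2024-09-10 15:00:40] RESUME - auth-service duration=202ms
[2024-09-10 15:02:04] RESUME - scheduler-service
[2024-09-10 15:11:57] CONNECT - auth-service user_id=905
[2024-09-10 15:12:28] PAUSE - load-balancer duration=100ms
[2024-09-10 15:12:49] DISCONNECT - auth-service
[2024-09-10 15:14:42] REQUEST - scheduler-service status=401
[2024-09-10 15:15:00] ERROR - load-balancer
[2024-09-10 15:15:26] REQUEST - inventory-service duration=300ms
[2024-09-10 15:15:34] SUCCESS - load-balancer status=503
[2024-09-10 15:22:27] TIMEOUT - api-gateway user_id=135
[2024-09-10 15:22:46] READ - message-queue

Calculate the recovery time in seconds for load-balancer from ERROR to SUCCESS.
34

To calculate recovery time:

1. Find ERROR event for load-balancer: 2024-09-10 15:15:00
2. Find next SUCCESS event for load-balancer: 2024-09-10 15:15:34
3. Recovery time: 2024-09-10 15:15:34 - 2024-09-10 15:15:00 = 34 seconds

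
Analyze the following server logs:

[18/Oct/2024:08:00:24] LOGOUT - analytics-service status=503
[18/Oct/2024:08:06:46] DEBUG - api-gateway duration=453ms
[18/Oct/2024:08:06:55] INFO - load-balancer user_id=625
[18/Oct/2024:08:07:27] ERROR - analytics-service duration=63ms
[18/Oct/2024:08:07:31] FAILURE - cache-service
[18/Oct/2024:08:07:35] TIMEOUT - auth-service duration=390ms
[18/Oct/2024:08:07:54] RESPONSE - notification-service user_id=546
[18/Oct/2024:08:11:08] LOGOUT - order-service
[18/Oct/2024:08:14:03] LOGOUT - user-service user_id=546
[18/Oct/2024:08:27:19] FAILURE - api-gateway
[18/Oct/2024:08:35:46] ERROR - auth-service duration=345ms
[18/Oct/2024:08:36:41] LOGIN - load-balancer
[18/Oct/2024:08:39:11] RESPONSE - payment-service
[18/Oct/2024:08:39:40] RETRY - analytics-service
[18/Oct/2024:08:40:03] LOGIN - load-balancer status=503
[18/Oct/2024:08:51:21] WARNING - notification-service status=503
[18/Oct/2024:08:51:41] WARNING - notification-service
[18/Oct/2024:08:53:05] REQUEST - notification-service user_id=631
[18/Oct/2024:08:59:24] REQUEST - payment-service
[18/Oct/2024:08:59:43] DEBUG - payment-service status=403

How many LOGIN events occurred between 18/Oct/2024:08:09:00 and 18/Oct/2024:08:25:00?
0

To count events in the time window:

1. Window boundaries: 18/Oct/2024:08:09:00 to 18/Oct/2024:08:25:00
2. Filter for LOGIN events within this window
3. Count matching events: 0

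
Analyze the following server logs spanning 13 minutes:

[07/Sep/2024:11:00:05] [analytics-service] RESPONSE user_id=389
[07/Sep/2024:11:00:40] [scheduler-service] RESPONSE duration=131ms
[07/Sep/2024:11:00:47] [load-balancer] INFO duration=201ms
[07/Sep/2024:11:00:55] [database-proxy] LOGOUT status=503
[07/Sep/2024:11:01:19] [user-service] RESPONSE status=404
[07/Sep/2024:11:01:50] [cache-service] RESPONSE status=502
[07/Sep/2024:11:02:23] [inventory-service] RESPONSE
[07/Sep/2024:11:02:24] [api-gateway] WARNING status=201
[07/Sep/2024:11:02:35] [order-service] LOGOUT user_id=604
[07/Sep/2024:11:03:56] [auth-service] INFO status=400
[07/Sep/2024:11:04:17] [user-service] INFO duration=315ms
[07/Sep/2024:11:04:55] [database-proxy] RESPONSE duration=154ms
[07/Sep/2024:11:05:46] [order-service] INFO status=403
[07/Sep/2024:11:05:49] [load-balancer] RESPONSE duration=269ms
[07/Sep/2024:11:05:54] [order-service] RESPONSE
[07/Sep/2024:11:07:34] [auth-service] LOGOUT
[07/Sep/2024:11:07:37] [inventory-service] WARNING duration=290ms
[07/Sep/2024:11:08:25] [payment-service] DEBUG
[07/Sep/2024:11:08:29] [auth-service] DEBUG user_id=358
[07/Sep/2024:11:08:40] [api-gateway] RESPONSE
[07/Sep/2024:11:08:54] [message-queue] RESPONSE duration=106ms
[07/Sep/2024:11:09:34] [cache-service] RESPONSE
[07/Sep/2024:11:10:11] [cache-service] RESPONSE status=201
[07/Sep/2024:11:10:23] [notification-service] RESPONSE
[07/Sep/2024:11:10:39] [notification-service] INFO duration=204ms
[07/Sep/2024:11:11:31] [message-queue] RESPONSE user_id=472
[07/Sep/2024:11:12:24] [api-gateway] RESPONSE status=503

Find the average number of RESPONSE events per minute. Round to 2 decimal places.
1.15

To calculate the rate:

1. Count total RESPONSE events: 15
2. Total time period: 13 minutes
3. Rate = 15 / 13 = 1.15 events per minute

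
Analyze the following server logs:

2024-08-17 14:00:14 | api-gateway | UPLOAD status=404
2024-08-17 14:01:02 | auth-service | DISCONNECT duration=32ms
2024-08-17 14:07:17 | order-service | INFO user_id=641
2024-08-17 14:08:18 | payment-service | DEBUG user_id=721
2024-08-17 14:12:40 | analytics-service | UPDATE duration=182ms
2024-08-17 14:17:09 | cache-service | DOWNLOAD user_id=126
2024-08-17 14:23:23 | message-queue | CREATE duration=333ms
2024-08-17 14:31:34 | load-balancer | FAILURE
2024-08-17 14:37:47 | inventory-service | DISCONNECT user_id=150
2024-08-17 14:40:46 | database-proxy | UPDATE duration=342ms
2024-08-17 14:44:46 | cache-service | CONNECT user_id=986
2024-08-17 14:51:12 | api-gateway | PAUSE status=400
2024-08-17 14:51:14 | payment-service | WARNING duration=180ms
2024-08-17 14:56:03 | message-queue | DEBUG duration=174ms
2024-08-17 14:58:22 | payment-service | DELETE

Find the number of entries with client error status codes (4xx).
2

To find matching entries:

1. Pattern to match: client error status codes (4xx)
2. Scan each log entry for the pattern
3. Count matches: 2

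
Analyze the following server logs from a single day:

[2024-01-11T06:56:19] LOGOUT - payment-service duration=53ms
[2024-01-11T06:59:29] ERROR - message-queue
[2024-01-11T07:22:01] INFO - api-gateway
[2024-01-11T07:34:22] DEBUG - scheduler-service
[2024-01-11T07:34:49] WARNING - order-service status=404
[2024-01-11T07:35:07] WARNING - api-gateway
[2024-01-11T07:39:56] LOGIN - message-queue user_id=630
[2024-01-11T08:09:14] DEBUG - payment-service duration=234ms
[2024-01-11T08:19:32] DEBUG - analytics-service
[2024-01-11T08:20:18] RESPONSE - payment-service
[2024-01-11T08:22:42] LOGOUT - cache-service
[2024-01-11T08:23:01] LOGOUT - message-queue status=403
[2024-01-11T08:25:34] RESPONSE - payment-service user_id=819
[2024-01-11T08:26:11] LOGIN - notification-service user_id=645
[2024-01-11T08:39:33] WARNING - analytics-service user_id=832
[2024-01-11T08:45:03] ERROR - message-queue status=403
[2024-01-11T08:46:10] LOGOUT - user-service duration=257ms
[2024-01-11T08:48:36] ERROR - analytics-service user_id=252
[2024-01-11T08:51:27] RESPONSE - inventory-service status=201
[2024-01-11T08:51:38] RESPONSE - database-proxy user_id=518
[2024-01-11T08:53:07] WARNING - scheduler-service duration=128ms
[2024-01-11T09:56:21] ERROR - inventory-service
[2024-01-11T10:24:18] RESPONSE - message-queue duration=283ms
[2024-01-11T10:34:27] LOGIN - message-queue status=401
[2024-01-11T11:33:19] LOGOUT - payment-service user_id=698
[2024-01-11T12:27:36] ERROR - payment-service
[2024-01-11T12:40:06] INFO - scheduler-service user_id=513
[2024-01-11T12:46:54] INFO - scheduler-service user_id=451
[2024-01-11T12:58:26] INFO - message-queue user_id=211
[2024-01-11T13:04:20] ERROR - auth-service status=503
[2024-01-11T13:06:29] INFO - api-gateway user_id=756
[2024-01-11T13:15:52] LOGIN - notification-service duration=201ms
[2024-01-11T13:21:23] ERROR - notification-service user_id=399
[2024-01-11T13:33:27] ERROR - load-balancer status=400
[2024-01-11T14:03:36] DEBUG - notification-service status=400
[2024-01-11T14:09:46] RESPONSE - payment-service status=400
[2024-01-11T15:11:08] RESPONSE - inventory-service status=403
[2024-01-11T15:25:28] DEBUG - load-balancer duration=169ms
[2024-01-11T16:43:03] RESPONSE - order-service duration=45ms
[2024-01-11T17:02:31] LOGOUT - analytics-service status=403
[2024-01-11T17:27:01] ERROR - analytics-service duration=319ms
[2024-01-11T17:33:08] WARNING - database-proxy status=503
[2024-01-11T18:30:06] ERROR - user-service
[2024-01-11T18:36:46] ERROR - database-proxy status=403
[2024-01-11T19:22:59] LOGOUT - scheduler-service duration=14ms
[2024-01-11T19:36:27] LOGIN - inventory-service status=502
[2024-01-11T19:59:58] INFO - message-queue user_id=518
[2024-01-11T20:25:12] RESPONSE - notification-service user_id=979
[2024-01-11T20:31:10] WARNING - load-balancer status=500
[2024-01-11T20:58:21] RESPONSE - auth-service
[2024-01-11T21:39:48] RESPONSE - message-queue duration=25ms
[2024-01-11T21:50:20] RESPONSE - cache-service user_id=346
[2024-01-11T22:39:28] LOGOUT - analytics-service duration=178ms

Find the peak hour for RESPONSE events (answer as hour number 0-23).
8

To find the peak hour:

1. Group all RESPONSE events by hour
2. Count events in each hour
3. Find hour with maximum count
4. Peak hour: 8 (with 4 events)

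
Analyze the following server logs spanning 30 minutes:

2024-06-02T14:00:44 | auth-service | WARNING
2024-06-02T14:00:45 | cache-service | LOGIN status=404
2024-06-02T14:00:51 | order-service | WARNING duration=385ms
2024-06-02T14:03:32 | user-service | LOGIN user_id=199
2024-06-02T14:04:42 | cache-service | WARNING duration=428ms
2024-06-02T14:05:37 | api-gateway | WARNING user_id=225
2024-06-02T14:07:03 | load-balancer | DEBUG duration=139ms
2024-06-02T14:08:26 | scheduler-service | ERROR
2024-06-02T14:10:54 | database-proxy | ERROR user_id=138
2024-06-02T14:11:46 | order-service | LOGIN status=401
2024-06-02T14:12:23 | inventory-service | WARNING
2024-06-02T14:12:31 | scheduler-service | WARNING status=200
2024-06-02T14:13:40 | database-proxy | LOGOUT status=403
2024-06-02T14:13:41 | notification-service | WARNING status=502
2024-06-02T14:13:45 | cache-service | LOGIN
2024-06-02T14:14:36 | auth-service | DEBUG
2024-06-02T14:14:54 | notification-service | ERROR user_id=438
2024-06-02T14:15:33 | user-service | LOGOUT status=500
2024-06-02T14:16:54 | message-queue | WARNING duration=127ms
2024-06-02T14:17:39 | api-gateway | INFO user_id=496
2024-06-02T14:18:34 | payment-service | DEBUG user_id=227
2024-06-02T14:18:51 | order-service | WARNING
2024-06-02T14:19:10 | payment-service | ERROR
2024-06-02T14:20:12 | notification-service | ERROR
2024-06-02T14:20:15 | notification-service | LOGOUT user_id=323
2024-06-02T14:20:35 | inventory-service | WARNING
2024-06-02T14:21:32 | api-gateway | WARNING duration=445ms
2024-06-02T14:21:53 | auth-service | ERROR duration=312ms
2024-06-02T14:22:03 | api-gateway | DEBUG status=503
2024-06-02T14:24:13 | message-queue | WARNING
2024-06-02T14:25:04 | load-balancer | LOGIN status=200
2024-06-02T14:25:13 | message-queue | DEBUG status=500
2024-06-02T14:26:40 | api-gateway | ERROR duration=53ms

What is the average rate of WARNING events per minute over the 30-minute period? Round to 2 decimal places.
0.4

To calculate the rate:

1. Count total WARNING events: 12
2. Total time period: 30 minutes
3. Rate = 12 / 30 = 0.4 events per minute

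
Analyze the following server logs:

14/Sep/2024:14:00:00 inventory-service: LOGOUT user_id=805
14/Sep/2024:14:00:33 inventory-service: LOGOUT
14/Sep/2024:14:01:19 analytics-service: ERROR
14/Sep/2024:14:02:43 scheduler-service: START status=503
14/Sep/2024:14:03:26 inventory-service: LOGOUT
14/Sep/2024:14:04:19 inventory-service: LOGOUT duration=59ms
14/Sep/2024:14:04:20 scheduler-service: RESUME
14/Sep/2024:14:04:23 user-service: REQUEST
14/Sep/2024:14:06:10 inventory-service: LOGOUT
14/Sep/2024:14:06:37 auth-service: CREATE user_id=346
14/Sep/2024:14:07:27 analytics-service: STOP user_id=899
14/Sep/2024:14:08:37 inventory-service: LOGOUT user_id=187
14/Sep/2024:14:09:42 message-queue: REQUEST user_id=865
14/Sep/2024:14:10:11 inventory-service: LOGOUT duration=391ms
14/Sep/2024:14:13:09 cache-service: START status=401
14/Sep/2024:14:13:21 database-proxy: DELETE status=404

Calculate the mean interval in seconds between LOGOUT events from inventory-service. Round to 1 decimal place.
101.8

To calculate average interval:

1. Find all LOGOUT events for inventory-service in order
2. Calculate time gaps between consecutive events
3. Compute mean of gaps: 611 / 6 = 101.8 seconds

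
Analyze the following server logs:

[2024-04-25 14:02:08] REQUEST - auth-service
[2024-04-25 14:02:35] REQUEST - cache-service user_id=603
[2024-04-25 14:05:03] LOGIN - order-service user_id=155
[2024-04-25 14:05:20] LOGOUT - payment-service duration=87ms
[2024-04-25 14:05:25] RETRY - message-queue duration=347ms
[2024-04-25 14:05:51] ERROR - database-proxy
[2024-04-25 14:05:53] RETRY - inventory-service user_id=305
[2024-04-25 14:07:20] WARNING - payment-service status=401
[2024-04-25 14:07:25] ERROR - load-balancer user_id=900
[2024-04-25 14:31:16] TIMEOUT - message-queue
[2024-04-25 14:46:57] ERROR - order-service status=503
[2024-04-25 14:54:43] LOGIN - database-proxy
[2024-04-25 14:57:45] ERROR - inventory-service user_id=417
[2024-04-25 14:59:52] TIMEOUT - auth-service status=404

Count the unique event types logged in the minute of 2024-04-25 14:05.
4

To count unique event types:

1. Filter events in the minute starting at 2024-04-25 14:05
2. Extract event types from matching entries
3. Count unique types: 4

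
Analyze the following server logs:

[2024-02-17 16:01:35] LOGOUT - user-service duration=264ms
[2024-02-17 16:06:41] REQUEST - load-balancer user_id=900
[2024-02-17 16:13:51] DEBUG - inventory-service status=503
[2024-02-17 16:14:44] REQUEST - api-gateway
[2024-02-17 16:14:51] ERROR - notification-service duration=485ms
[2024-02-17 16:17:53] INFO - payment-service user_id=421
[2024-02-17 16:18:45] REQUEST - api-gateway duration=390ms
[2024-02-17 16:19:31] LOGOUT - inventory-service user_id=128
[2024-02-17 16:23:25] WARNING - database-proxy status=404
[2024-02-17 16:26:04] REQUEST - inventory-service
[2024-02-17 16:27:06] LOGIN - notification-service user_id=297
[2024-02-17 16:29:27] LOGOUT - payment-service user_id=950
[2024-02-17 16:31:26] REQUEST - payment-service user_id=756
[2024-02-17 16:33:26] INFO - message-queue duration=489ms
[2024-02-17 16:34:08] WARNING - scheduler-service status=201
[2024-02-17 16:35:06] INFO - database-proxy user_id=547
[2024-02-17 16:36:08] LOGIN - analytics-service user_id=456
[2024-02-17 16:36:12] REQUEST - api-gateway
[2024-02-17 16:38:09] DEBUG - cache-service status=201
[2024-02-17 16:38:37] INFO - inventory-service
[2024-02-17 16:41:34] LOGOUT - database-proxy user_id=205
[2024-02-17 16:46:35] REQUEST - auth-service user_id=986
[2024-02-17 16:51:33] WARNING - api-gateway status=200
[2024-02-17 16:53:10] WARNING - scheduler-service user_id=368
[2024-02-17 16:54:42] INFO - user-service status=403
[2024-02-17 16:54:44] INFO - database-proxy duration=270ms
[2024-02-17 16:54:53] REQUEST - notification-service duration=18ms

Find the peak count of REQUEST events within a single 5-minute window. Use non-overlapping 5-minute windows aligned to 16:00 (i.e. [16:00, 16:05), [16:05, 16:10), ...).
1

To find the burst window:

1. Divide the log period into non-overlapping 5-minute windows starting at 16:00
2. Count REQUEST events in each window
3. Find the window with maximum count
4. Maximum events in a window: 1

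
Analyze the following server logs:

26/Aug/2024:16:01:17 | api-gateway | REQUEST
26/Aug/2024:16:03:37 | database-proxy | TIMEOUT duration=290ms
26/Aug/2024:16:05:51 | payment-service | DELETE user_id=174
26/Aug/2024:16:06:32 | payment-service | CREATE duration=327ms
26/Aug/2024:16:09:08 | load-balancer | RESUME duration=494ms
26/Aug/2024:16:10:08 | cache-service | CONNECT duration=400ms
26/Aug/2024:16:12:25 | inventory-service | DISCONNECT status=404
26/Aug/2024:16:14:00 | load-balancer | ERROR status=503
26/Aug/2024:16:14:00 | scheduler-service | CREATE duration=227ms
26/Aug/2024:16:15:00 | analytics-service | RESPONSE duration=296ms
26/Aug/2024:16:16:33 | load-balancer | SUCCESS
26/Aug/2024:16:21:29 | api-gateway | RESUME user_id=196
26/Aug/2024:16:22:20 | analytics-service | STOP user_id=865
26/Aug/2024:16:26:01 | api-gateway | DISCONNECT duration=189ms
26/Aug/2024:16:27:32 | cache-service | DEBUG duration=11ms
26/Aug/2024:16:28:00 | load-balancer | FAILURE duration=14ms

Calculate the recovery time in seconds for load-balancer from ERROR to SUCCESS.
153

To calculate recovery time:

1. Find ERROR event for load-balancer: 26/Aug/2024:16:14:00
2. Find next SUCCESS event for load-balancer: 26/Aug/2024:16:16:33
3. Recovery time: 26/Aug/2024:16:16:33 - 26/Aug/2024:16:14:00 = 153 seconds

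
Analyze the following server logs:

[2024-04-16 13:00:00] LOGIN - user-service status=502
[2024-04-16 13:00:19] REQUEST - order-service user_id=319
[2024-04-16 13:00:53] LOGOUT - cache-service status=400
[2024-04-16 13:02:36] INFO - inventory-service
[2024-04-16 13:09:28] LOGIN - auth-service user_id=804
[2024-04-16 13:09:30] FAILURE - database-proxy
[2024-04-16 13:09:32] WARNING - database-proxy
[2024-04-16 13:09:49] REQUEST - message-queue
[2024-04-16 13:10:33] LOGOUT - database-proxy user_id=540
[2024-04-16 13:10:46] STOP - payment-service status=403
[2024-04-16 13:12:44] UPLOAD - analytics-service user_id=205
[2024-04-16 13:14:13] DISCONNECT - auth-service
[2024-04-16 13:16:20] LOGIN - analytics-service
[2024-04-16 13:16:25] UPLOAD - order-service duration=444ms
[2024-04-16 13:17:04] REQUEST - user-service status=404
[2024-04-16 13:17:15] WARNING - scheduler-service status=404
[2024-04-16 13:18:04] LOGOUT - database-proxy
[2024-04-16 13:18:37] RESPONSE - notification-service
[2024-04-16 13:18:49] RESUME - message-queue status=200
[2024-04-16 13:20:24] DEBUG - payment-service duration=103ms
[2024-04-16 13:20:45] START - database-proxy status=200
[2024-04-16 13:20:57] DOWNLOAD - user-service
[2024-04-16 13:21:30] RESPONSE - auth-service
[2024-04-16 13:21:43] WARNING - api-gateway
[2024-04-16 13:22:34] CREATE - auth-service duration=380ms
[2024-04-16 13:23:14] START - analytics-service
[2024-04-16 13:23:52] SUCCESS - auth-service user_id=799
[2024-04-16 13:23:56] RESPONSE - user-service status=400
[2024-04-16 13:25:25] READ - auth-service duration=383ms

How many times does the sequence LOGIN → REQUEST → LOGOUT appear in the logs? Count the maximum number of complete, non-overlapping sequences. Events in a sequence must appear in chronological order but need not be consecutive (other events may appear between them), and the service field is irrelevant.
3

To count sequences:

1. Look for pattern: LOGIN → REQUEST → LOGOUT
2. Greedily scan the log in chronological order, matching each sequence element in turn (ignoring service)
3. Each time the full pattern completes, increment the count and restart matching from the next event
4. Complete non-overlapping sequences found: 3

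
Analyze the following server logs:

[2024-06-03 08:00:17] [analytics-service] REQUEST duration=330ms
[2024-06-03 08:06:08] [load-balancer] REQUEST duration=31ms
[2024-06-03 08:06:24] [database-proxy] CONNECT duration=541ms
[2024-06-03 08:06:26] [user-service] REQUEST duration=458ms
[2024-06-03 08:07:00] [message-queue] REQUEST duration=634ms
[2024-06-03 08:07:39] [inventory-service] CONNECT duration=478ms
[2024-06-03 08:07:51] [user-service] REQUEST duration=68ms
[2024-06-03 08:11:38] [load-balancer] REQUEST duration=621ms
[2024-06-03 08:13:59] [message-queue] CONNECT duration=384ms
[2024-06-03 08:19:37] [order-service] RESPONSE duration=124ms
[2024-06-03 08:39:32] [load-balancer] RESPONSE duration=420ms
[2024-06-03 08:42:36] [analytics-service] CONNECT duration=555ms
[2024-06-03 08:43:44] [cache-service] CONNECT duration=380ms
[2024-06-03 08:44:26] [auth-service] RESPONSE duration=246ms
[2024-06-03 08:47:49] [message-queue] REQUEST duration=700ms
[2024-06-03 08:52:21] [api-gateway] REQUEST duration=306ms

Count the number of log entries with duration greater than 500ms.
5

To count timeouts:

1. Threshold: 500ms
2. Extract duration from each log entry
3. Count entries where duration > 500
4. Timeout count: 5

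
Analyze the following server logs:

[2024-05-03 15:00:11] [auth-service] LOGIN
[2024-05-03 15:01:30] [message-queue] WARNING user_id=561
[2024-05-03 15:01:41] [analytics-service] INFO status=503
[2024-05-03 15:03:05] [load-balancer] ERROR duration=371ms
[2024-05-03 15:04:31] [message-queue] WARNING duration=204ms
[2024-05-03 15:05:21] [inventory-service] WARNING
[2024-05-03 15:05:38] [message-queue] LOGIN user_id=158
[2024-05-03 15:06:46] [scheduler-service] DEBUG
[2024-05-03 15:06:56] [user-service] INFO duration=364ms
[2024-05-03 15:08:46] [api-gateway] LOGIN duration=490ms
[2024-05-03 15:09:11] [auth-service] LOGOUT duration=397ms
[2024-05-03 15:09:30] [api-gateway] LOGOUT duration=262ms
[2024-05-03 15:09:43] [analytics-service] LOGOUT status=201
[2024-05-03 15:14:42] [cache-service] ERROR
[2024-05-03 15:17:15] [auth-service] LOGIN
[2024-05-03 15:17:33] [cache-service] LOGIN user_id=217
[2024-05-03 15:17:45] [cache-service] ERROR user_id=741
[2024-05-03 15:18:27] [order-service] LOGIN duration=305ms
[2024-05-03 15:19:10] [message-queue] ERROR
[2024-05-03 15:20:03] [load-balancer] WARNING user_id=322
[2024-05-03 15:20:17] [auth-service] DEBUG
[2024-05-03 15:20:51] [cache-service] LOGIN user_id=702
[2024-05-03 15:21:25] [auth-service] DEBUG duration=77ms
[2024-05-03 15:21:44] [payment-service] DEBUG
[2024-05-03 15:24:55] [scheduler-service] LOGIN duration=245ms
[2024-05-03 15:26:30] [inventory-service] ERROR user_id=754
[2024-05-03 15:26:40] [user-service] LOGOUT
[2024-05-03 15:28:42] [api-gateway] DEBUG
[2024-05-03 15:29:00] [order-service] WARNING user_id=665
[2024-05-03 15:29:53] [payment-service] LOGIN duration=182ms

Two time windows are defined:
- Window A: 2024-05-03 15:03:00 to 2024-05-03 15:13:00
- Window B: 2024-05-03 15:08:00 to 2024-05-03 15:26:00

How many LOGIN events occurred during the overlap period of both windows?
1

To find overlap events:

1. Window A: 2024-05-03 15:03:00 to 2024-05-03 15:13:00
2. Window B: 2024-05-03 15:08:00 to 2024-05-03 15:26:00
3. Overlap period: 2024-05-03 15:08:00 to 2024-05-03 15:13:00
4. Count LOGIN events in overlap: 1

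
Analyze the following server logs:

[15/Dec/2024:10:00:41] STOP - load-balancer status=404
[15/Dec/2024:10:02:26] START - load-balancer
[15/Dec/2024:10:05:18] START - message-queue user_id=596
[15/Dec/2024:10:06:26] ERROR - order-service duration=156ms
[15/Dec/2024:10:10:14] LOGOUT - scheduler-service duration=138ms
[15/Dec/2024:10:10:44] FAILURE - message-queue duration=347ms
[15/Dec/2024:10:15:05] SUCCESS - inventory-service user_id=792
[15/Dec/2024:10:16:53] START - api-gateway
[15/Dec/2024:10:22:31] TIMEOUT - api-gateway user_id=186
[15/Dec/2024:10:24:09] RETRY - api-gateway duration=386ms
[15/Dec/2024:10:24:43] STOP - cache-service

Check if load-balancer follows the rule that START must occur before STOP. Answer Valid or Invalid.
Invalid

To validate ordering:

1. Required order: START → STOP
2. Rule: START must occur before STOP
3. Check actual order of events for load-balancer
4. Result: Invalid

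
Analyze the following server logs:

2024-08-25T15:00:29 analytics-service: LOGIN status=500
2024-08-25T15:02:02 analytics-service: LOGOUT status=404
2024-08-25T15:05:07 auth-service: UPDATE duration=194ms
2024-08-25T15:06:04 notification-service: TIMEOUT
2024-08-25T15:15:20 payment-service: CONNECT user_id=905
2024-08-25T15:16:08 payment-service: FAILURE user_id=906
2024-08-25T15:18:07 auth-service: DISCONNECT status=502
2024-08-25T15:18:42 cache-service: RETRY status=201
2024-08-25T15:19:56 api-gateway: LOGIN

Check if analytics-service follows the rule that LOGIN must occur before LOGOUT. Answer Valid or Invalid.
Valid

To validate ordering:

1. Required order: LOGIN → LOGOUT
2. Rule: LOGIN must occur before LOGOUT
3. Check actual order of events for analytics-service
4. Result: Valid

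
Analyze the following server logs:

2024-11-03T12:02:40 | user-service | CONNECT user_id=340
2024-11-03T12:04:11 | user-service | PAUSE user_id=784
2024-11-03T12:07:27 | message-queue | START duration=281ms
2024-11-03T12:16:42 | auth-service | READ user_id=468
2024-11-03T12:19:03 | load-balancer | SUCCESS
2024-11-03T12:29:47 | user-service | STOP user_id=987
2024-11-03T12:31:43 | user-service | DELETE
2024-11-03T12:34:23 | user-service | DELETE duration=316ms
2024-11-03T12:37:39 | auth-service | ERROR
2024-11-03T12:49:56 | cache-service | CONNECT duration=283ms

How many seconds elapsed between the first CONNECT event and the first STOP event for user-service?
1627

To find the time between events:

1. Locate the first CONNECT event for user-service: 2024-11-03T12:02:40
2. Locate the first STOP event for user-service: 2024-11-03T12:29:47
3. Calculate the difference: 2024-11-03T12:29:47 - 2024-11-03T12:02:40 = 1627 seconds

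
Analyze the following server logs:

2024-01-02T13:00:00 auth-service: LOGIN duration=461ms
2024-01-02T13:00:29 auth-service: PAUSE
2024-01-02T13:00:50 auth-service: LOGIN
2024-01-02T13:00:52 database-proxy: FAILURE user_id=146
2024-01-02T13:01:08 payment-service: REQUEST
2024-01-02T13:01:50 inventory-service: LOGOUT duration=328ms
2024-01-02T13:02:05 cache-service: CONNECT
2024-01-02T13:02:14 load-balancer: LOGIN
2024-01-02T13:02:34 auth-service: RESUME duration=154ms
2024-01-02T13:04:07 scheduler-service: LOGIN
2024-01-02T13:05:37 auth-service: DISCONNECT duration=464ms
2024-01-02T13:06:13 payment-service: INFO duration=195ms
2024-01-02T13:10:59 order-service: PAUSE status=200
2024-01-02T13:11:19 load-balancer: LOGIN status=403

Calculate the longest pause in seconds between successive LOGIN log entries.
432

To find the longest gap:

1. Extract all LOGIN events in chronological order
2. Calculate time differences between consecutive events
3. Find the maximum difference
4. Longest gap: 432 seconds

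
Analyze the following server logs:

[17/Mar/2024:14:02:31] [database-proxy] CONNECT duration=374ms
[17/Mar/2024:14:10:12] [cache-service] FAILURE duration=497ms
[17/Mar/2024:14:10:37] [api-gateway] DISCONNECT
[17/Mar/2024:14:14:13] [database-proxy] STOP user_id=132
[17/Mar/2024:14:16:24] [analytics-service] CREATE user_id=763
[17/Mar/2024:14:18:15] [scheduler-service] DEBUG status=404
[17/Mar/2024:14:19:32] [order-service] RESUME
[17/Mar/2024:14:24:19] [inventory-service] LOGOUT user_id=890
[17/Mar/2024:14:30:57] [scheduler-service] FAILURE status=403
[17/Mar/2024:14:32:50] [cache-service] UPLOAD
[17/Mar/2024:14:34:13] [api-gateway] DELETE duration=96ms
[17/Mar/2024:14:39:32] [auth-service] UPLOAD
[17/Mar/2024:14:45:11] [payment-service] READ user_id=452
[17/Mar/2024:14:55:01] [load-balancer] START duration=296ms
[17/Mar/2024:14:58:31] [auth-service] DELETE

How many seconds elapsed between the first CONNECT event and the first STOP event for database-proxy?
702

To find the time between events:

1. Locate the first CONNECT event for database-proxy: 17/Mar/2024:14:02:31
2. Locate the first STOP event for database-proxy: 17/Mar/2024:14:14:13
3. Calculate the difference: 17/Mar/2024:14:14:13 - 17/Mar/2024:14:02:31 = 702 seconds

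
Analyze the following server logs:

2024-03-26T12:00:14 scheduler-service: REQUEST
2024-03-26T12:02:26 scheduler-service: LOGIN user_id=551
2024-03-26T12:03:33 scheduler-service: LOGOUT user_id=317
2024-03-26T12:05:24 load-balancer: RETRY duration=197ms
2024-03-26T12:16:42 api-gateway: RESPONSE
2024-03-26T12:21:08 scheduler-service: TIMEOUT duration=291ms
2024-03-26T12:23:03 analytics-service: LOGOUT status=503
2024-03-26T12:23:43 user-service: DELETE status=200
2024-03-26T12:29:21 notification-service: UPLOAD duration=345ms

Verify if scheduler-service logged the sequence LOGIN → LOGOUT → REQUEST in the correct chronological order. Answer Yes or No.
No

To verify sequence order:

1. Find all events in sequence LOGIN → LOGOUT → REQUEST for scheduler-service
2. Extract their timestamps
3. Check if timestamps are in ascending order
4. Result: No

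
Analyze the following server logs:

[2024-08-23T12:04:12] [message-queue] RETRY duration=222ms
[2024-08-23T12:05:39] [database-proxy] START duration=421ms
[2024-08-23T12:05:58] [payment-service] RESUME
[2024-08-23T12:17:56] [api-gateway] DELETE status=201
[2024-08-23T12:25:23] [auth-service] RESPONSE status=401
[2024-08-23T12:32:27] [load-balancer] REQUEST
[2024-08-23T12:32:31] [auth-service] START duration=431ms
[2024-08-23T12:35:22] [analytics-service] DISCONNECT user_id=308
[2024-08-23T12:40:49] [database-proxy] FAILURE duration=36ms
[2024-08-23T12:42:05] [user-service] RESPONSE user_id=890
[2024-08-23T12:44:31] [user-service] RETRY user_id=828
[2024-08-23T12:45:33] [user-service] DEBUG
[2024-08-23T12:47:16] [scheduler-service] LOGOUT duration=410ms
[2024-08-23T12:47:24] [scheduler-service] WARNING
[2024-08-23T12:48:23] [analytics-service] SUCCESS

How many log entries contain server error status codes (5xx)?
0

To find matching entries:

1. Pattern to match: server error status codes (5xx)
2. Scan each log entry for the pattern
3. Count matches: 0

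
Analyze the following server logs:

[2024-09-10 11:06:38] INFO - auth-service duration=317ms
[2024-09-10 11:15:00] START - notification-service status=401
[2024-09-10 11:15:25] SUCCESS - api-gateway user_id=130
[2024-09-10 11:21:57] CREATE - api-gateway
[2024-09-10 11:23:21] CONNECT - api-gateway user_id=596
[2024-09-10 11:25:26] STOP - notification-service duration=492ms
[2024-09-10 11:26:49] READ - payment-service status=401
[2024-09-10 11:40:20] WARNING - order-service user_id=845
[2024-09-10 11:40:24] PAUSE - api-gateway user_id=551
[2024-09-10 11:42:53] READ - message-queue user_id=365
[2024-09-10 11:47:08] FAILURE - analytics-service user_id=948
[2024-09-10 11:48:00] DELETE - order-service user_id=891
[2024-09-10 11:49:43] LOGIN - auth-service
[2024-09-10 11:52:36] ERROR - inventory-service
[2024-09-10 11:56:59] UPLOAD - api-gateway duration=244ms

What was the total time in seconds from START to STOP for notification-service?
626

To calculate state duration:

1. Find START event for notification-service: 2024-09-10 11:15:00
2. Find STOP event for notification-service: 2024-09-10 11:25:26
3. Calculate duration: 2024-09-10 11:25:26 - 2024-09-10 11:15:00 = 626 seconds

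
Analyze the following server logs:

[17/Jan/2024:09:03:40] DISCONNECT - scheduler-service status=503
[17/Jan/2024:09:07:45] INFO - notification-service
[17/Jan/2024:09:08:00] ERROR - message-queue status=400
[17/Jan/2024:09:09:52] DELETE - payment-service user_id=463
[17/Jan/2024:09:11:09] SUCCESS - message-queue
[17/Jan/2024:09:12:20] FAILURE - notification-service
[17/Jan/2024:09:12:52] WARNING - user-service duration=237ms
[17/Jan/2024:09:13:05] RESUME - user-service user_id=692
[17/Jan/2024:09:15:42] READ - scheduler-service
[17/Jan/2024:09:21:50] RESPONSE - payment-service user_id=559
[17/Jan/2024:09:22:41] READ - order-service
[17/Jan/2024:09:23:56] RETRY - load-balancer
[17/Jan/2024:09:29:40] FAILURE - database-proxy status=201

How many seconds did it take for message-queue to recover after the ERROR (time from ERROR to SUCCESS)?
189

To calculate recovery time:

1. Find ERROR event for message-queue: 17/Jan/2024:09:08:00
2. Find next SUCCESS event for message-queue: 17/Jan/2024:09:11:09
3. Recovery time: 17/Jan/2024:09:11:09 - 17/Jan/2024:09:08:00 = 189 seconds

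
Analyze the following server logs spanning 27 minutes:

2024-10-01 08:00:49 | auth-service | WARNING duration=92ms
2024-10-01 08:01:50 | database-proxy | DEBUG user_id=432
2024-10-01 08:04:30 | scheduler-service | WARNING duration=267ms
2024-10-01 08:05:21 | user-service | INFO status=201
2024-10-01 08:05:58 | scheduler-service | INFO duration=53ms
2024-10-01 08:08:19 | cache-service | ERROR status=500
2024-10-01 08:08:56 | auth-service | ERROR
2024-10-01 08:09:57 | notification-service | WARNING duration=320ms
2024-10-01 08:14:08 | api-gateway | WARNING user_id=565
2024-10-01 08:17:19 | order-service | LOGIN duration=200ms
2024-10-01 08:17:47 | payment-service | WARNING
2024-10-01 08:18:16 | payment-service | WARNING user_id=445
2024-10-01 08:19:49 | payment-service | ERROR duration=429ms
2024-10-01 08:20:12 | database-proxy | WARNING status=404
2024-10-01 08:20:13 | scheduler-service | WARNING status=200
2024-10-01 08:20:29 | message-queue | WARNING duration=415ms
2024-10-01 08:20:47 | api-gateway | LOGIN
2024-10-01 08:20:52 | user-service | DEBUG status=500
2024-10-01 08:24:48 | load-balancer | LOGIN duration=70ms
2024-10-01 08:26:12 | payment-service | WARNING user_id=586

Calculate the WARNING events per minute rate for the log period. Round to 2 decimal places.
0.37

To calculate the rate:

1. Count total WARNING events: 10
2. Total time period: 27 minutes
3. Rate = 10 / 27 = 0.37 events per minute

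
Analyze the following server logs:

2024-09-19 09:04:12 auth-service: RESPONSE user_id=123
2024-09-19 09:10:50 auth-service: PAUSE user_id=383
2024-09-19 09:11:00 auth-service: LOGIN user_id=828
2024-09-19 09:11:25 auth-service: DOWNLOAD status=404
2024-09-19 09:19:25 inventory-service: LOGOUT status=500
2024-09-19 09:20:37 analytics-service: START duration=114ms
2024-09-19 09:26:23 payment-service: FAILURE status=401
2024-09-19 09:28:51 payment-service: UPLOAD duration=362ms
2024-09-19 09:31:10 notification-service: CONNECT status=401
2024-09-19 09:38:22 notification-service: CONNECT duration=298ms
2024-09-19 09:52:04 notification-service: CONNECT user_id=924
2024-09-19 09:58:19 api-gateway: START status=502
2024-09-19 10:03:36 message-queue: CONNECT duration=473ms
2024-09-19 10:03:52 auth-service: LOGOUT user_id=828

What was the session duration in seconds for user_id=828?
3172

To calculate session duration:

1. Find LOGIN event for user_id=828: 2024-09-19 09:11:00
2. Find LOGOUT event for user_id=828: 2024-09-19 10:03:52
3. Session duration: 2024-09-19 10:03:52 - 2024-09-19 09:11:00 = 3172 seconds (52 minutes)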